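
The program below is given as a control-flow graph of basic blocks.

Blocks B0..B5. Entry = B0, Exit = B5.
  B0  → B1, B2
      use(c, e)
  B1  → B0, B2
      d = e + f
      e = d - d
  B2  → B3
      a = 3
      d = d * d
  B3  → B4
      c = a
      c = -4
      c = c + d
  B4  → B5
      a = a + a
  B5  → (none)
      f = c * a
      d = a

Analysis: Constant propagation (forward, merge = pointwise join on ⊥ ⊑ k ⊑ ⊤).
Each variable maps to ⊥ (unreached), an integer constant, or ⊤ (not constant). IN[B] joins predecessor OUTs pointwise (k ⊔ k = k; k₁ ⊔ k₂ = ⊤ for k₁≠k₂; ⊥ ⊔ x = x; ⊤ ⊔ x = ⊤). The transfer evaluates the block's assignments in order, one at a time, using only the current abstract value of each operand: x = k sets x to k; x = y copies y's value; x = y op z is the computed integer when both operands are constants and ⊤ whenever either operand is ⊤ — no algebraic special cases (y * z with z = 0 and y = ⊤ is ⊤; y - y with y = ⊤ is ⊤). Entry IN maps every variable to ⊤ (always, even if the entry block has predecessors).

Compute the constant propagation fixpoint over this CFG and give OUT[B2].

Fixpoint table:
  B0: | IN=(all ⊤) | OUT=(all ⊤)
  B1: | IN=(all ⊤) | OUT=(all ⊤)
  B2: | IN=(all ⊤) | OUT={a:3; rest ⊤}
  B3: | IN={a:3; rest ⊤} | OUT={a:3; rest ⊤}
  B4: | IN={a:3; rest ⊤} | OUT={a:6; rest ⊤}
  B5: | IN={a:6; rest ⊤} | OUT={a:6, d:6; rest ⊤}

Merge at B2: IN[B2] = OUT[B0] ⊔ OUT[B1] = {a: ⊤, b: ⊤, c: ⊤, d: ⊤, e: ⊤, f: ⊤}
Applying B2's transfer function to that IN value gives OUT[B2] (row B2 above).

Answer: {a: 3, b: ⊤, c: ⊤, d: ⊤, e: ⊤, f: ⊤}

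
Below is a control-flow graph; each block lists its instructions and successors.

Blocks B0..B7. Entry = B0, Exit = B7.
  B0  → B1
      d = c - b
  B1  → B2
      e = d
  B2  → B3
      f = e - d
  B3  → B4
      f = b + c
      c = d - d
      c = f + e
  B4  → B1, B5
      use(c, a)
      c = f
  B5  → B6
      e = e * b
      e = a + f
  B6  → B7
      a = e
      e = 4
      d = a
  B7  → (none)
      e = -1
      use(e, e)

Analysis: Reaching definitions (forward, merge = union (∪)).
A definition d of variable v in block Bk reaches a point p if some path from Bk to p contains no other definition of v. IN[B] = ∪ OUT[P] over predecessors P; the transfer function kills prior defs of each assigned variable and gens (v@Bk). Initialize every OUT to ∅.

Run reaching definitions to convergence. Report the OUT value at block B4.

Answer: {c@B4, d@B0, e@B1, f@B3}

Trace:
Fixpoint table:
  B0:  IN={}  OUT={d@B0}
  B1:  IN={c@B4, d@B0, e@B1, f@B3}  OUT={c@B4, d@B0, e@B1, f@B3}
  B2:  IN={c@B4, d@B0, e@B1, f@B3}  OUT={c@B4, d@B0, e@B1, f@B2}
  B3:  IN={c@B4, d@B0, e@B1, f@B2}  OUT={c@B3, d@B0, e@B1, f@B3}
  B4:  IN={c@B3, d@B0, e@B1, f@B3}  OUT={c@B4, d@B0, e@B1, f@B3}
  B5:  IN={c@B4, d@B0, e@B1, f@B3}  OUT={c@B4, d@B0, e@B5, f@B3}
  B6:  IN={c@B4, d@B0, e@B5, f@B3}  OUT={a@B6, c@B4, d@B6, e@B6, f@B3}
  B7:  IN={a@B6, c@B4, d@B6, e@B6, f@B3}  OUT={a@B6, c@B4, d@B6, e@B7, f@B3}

Merge at B4: IN[B4] = OUT[B3] = {c@B3, d@B0, e@B1, f@B3}
Applying B4's transfer function to that IN value gives OUT[B4] (row B4 above).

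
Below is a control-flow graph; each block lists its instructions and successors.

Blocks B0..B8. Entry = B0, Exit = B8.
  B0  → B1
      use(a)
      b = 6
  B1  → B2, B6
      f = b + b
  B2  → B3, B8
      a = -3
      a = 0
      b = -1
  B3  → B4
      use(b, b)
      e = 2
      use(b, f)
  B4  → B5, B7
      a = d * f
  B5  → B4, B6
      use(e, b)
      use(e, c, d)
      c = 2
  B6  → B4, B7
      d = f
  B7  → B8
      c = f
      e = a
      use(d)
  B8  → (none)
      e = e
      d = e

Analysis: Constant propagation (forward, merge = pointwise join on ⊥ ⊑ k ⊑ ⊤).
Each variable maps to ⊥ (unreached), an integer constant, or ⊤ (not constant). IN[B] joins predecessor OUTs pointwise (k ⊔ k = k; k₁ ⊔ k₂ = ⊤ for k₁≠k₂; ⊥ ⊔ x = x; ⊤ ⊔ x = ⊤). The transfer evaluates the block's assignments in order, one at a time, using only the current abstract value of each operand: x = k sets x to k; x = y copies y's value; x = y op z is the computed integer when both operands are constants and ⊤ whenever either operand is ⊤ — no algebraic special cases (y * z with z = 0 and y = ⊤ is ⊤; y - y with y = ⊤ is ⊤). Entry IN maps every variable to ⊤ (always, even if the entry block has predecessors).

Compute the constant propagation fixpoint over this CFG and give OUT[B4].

Answer: {a: ⊤, b: ⊤, c: ⊤, d: ⊤, e: ⊤, f: 12}

Derivation:
Fixpoint table:
  B0:   IN=(all ⊤)   OUT={b:6; rest ⊤}
  B1:   IN={b:6; rest ⊤}   OUT={b:6, f:12; rest ⊤}
  B2:   IN={b:6, f:12; rest ⊤}   OUT={a:0, b:-1, f:12; rest ⊤}
  B3:   IN={a:0, b:-1, f:12; rest ⊤}   OUT={a:0, b:-1, e:2, f:12; rest ⊤}
  B4:   IN={f:12; rest ⊤}   OUT={f:12; rest ⊤}
  B5:   IN={f:12; rest ⊤}   OUT={c:2, f:12; rest ⊤}
  B6:   IN={f:12; rest ⊤}   OUT={d:12, f:12; rest ⊤}
  B7:   IN={f:12; rest ⊤}   OUT={c:12, f:12; rest ⊤}
  B8:   IN={f:12; rest ⊤}   OUT={f:12; rest ⊤}

Merge at B4: IN[B4] = OUT[B3] ⊔ OUT[B5] ⊔ OUT[B6] = {a: ⊤, b: ⊤, c: ⊤, d: ⊤, e: ⊤, f: 12}
Applying B4's transfer function to that IN value gives OUT[B4] (row B4 above).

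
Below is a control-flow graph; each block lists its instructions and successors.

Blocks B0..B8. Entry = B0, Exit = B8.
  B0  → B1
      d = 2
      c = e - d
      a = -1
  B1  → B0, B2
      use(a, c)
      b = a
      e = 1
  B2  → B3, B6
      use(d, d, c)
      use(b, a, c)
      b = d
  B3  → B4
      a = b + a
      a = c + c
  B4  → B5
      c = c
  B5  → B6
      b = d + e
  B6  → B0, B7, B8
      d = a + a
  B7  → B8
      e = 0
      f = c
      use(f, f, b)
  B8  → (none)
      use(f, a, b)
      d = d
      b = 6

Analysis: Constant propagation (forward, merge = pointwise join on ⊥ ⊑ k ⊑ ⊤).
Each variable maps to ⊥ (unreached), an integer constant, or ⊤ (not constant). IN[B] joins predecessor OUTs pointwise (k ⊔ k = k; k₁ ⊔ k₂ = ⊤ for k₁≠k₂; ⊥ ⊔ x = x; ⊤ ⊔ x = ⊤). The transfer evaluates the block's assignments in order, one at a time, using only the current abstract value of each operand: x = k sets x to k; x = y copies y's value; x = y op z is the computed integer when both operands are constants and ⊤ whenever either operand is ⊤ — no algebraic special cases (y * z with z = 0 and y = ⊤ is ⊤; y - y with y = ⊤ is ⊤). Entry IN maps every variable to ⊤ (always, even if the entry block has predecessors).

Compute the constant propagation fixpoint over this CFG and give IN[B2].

Per-block solution:
  B0: | IN=(all ⊤) | OUT={a:-1, d:2; rest ⊤}
  B1: | IN={a:-1, d:2; rest ⊤} | OUT={a:-1, b:-1, d:2, e:1; rest ⊤}
  B2: | IN={a:-1, b:-1, d:2, e:1; rest ⊤} | OUT={a:-1, b:2, d:2, e:1; rest ⊤}
  B3: | IN={a:-1, b:2, d:2, e:1; rest ⊤} | OUT={b:2, d:2, e:1; rest ⊤}
  B4: | IN={b:2, d:2, e:1; rest ⊤} | OUT={b:2, d:2, e:1; rest ⊤}
  B5: | IN={b:2, d:2, e:1; rest ⊤} | OUT={b:3, d:2, e:1; rest ⊤}
  B6: | IN={d:2, e:1; rest ⊤} | OUT={e:1; rest ⊤}
  B7: | IN={e:1; rest ⊤} | OUT={e:0; rest ⊤}
  B8: | IN=(all ⊤) | OUT={b:6; rest ⊤}

Merge at B2: IN[B2] = OUT[B1] = {a: -1, b: -1, c: ⊤, d: 2, e: 1, f: ⊤}

Answer: {a: -1, b: -1, c: ⊤, d: 2, e: 1, f: ⊤}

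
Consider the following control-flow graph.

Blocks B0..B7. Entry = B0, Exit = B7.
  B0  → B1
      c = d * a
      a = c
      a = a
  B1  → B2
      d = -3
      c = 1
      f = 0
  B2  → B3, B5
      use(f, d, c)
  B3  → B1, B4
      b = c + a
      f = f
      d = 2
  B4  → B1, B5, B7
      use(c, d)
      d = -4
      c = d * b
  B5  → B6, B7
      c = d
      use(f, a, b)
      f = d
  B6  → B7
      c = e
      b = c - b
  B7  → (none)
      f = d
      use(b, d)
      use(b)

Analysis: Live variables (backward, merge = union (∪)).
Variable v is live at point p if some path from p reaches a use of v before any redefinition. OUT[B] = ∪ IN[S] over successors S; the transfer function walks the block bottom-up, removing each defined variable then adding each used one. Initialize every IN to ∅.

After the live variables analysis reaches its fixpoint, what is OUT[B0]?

Answer: {a, b, e}

Derivation:
Fixpoint table:
  B0:  IN={a, b, d, e}  OUT={a, b, e}
  B1:  IN={a, b, e}  OUT={a, b, c, d, e, f}
  B2:  IN={a, b, c, d, e, f}  OUT={a, b, c, d, e, f}
  B3:  IN={a, c, e, f}  OUT={a, b, c, d, e, f}
  B4:  IN={a, b, c, d, e, f}  OUT={a, b, d, e, f}
  B5:  IN={a, b, d, e, f}  OUT={b, d, e}
  B6:  IN={b, d, e}  OUT={b, d}
  B7:  IN={b, d}  OUT={}

Merge at B0: OUT[B0] = IN[B1] = {a, b, e}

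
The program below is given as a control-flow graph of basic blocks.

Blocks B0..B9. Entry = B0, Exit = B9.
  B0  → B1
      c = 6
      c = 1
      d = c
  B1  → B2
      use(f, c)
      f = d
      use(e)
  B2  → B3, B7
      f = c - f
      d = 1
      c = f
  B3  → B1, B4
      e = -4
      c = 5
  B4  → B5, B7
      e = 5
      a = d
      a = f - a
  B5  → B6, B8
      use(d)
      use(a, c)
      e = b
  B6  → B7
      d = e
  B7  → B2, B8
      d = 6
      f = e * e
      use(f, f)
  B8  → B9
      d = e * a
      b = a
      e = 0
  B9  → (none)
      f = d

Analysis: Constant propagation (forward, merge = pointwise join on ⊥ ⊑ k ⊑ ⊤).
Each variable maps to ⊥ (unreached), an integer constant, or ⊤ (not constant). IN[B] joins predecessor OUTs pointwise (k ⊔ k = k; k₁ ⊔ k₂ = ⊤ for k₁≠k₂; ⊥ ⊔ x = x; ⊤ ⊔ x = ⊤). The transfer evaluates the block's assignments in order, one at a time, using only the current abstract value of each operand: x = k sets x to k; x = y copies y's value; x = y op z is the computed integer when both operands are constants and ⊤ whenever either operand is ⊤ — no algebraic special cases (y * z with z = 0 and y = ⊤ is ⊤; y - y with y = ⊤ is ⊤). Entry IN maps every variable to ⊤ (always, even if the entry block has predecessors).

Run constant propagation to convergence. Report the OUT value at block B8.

Converged values:
  B0:  IN=(all ⊤)  OUT={c:1, d:1; rest ⊤}
  B1:  IN={d:1; rest ⊤}  OUT={d:1, f:1; rest ⊤}
  B2:  IN=(all ⊤)  OUT={d:1; rest ⊤}
  B3:  IN={d:1; rest ⊤}  OUT={c:5, d:1, e:-4; rest ⊤}
  B4:  IN={c:5, d:1, e:-4; rest ⊤}  OUT={c:5, d:1, e:5; rest ⊤}
  B5:  IN={c:5, d:1, e:5; rest ⊤}  OUT={c:5, d:1; rest ⊤}
  B6:  IN={c:5, d:1; rest ⊤}  OUT={c:5; rest ⊤}
  B7:  IN=(all ⊤)  OUT={d:6; rest ⊤}
  B8:  IN=(all ⊤)  OUT={e:0; rest ⊤}
  B9:  IN={e:0; rest ⊤}  OUT={e:0; rest ⊤}

Merge at B8: IN[B8] = OUT[B5] ⊔ OUT[B7] = {a: ⊤, b: ⊤, c: ⊤, d: ⊤, e: ⊤, f: ⊤}
Applying B8's transfer function to that IN value gives OUT[B8] (row B8 above).

Answer: {a: ⊤, b: ⊤, c: ⊤, d: ⊤, e: 0, f: ⊤}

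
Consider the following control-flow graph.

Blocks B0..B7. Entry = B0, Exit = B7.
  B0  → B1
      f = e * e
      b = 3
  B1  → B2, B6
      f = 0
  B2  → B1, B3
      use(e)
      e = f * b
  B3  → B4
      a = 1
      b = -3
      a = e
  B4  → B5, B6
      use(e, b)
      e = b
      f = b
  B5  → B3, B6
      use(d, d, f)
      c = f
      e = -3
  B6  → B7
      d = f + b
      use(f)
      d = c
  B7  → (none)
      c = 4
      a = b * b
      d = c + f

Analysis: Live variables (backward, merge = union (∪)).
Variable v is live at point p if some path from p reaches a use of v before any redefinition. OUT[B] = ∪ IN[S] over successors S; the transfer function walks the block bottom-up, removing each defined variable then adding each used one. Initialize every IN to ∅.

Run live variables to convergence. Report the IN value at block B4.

Answer: {b, c, d, e}

Trace:
Fixpoint table:
  B0: | IN={c, d, e} | OUT={b, c, d, e}
  B1: | IN={b, c, d, e} | OUT={b, c, d, e, f}
  B2: | IN={b, c, d, e, f} | OUT={b, c, d, e}
  B3: | IN={c, d, e} | OUT={b, c, d, e}
  B4: | IN={b, c, d, e} | OUT={b, c, d, f}
  B5: | IN={b, d, f} | OUT={b, c, d, e, f}
  B6: | IN={b, c, f} | OUT={b, f}
  B7: | IN={b, f} | OUT={}

Merge at B4: OUT[B4] = IN[B5] ⊔ IN[B6] = {b, c, d, f}
Applying B4's transfer function to that OUT value gives IN[B4] (row B4 above).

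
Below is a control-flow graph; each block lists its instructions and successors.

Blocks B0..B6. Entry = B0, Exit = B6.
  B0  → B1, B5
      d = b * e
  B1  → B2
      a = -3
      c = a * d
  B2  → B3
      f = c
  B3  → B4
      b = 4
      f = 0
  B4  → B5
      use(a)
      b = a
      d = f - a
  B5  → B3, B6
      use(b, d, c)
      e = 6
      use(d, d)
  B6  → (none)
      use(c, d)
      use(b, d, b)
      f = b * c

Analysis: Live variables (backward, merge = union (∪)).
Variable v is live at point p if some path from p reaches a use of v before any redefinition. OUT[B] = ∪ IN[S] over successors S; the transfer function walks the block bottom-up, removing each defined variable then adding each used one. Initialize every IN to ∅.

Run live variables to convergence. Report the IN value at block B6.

Fixpoint table:
  B0: | IN={a, b, c, e} | OUT={a, b, c, d}
  B1: | IN={d} | OUT={a, c}
  B2: | IN={a, c} | OUT={a, c}
  B3: | IN={a, c} | OUT={a, c, f}
  B4: | IN={a, c, f} | OUT={a, b, c, d}
  B5: | IN={a, b, c, d} | OUT={a, b, c, d}
  B6: | IN={b, c, d} | OUT={}

B6 is the boundary node: OUT[B6] = {}
Applying B6's transfer function to that OUT value gives IN[B6] (row B6 above).

Answer: {b, c, d}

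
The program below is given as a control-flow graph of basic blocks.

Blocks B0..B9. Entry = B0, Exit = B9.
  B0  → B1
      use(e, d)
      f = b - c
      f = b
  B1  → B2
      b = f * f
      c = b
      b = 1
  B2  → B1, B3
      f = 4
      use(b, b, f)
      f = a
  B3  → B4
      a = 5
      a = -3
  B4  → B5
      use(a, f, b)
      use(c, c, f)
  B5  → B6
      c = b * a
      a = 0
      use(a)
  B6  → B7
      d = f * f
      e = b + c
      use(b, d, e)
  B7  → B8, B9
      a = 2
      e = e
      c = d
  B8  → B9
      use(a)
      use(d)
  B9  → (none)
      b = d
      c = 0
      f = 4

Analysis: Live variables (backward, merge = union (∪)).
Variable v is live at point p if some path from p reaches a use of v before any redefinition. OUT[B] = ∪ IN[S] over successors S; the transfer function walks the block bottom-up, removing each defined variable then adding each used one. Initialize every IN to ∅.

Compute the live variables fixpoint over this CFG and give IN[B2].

Converged values:
  B0:   IN={a, b, c, d, e}   OUT={a, f}
  B1:   IN={a, f}   OUT={a, b, c}
  B2:   IN={a, b, c}   OUT={a, b, c, f}
  B3:   IN={b, c, f}   OUT={a, b, c, f}
  B4:   IN={a, b, c, f}   OUT={a, b, f}
  B5:   IN={a, b, f}   OUT={b, c, f}
  B6:   IN={b, c, f}   OUT={d, e}
  B7:   IN={d, e}   OUT={a, d}
  B8:   IN={a, d}   OUT={d}
  B9:   IN={d}   OUT={}

Merge at B2: OUT[B2] = IN[B1] ⊔ IN[B3] = {a, b, c, f}
Applying B2's transfer function to that OUT value gives IN[B2] (row B2 above).

Answer: {a, b, c}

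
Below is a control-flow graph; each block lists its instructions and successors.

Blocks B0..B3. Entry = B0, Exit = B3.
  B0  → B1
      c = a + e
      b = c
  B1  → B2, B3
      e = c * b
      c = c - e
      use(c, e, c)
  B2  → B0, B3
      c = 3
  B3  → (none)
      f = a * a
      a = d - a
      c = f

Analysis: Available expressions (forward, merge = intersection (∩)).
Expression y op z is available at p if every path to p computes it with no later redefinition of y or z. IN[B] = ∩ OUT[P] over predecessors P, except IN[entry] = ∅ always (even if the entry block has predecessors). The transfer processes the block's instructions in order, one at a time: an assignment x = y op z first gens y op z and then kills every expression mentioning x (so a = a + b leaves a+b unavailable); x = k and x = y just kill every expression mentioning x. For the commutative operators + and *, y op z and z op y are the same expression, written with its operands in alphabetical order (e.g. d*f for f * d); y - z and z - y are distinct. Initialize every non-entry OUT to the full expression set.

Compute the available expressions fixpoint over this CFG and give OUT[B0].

Fixpoint table:
  B0:  IN={}  OUT={a+e}
  B1:  IN={a+e}  OUT={}
  B2:  IN={}  OUT={}
  B3:  IN={}  OUT={}

Merge at B0 (entry node, so the boundary value {} is joined with the incoming edge(s)): IN[B0] = {} ∩ OUT[B2] = {}
Applying B0's transfer function to that IN value gives OUT[B0] (row B0 above).

Answer: {a+e}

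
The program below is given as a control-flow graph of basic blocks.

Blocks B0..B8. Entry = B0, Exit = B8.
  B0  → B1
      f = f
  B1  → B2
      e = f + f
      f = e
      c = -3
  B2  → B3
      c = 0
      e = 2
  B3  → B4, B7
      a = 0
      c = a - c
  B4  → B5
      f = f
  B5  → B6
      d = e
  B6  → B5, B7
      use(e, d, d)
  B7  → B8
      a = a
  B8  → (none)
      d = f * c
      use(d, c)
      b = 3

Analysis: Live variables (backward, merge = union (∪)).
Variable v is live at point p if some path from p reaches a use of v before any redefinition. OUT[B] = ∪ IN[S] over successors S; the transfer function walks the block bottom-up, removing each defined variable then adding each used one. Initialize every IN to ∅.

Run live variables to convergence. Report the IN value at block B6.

Fixpoint table:
  B0:  IN={f}  OUT={f}
  B1:  IN={f}  OUT={f}
  B2:  IN={f}  OUT={c, e, f}
  B3:  IN={c, e, f}  OUT={a, c, e, f}
  B4:  IN={a, c, e, f}  OUT={a, c, e, f}
  B5:  IN={a, c, e, f}  OUT={a, c, d, e, f}
  B6:  IN={a, c, d, e, f}  OUT={a, c, e, f}
  B7:  IN={a, c, f}  OUT={c, f}
  B8:  IN={c, f}  OUT={}

Merge at B6: OUT[B6] = IN[B5] ⊔ IN[B7] = {a, c, e, f}
Applying B6's transfer function to that OUT value gives IN[B6] (row B6 above).

Answer: {a, c, d, e, f}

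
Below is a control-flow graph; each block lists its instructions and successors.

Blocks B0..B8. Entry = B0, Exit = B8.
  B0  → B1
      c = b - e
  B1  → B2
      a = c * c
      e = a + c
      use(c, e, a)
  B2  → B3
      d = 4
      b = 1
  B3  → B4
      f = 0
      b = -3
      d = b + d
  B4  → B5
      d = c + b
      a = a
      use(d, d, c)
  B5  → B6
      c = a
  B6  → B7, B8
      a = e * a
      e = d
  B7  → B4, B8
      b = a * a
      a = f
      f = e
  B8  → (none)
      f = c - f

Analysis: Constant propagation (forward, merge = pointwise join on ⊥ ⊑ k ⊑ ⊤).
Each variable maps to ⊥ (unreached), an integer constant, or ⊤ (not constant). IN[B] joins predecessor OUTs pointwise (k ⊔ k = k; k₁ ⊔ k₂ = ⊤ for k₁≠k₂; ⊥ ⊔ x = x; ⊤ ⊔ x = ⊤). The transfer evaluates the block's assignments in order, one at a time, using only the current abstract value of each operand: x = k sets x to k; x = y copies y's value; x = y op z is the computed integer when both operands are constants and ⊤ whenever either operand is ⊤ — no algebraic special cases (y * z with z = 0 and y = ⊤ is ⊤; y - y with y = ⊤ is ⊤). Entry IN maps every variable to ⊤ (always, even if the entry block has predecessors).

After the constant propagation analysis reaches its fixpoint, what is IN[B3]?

Converged values:
  B0:   IN=(all ⊤)   OUT=(all ⊤)
  B1:   IN=(all ⊤)   OUT=(all ⊤)
  B2:   IN=(all ⊤)   OUT={b:1, d:4; rest ⊤}
  B3:   IN={b:1, d:4; rest ⊤}   OUT={b:-3, d:1, f:0; rest ⊤}
  B4:   IN=(all ⊤)   OUT=(all ⊤)
  B5:   IN=(all ⊤)   OUT=(all ⊤)
  B6:   IN=(all ⊤)   OUT=(all ⊤)
  B7:   IN=(all ⊤)   OUT=(all ⊤)
  B8:   IN=(all ⊤)   OUT=(all ⊤)

Merge at B3: IN[B3] = OUT[B2] = {a: ⊤, b: 1, c: ⊤, d: 4, e: ⊤, f: ⊤}

Answer: {a: ⊤, b: 1, c: ⊤, d: 4, e: ⊤, f: ⊤}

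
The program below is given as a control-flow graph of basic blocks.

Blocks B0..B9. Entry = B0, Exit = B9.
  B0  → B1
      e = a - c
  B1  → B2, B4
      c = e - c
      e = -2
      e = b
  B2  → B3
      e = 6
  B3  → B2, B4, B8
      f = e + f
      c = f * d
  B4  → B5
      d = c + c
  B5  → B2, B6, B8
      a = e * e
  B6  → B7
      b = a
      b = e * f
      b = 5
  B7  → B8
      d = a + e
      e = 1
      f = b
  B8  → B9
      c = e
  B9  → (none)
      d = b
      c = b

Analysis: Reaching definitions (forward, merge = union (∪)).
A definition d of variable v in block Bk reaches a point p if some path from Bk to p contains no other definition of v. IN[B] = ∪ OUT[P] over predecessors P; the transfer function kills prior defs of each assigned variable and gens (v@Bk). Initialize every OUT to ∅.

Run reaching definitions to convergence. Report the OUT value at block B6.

Answer: {a@B5, b@B6, c@B1, c@B3, d@B4, e@B1, e@B2, f@B3}

Working:
Converged values:
  B0:  IN={}  OUT={e@B0}
  B1:  IN={e@B0}  OUT={c@B1, e@B1}
  B2:  IN={a@B5, c@B1, c@B3, d@B4, e@B1, e@B2, f@B3}  OUT={a@B5, c@B1, c@B3, d@B4, e@B2, f@B3}
  B3:  IN={a@B5, c@B1, c@B3, d@B4, e@B2, f@B3}  OUT={a@B5, c@B3, d@B4, e@B2, f@B3}
  B4:  IN={a@B5, c@B1, c@B3, d@B4, e@B1, e@B2, f@B3}  OUT={a@B5, c@B1, c@B3, d@B4, e@B1, e@B2, f@B3}
  B5:  IN={a@B5, c@B1, c@B3, d@B4, e@B1, e@B2, f@B3}  OUT={a@B5, c@B1, c@B3, d@B4, e@B1, e@B2, f@B3}
  B6:  IN={a@B5, c@B1, c@B3, d@B4, e@B1, e@B2, f@B3}  OUT={a@B5, b@B6, c@B1, c@B3, d@B4, e@B1, e@B2, f@B3}
  B7:  IN={a@B5, b@B6, c@B1, c@B3, d@B4, e@B1, e@B2, f@B3}  OUT={a@B5, b@B6, c@B1, c@B3, d@B7, e@B7, f@B7}
  B8:  IN={a@B5, b@B6, c@B1, c@B3, d@B4, d@B7, e@B1, e@B2, e@B7, f@B3, f@B7}  OUT={a@B5, b@B6, c@B8, d@B4, d@B7, e@B1, e@B2, e@B7, f@B3, f@B7}
  B9:  IN={a@B5, b@B6, c@B8, d@B4, d@B7, e@B1, e@B2, e@B7, f@B3, f@B7}  OUT={a@B5, b@B6, c@B9, d@B9, e@B1, e@B2, e@B7, f@B3, f@B7}

Merge at B6: IN[B6] = OUT[B5] = {a@B5, c@B1, c@B3, d@B4, e@B1, e@B2, f@B3}
Applying B6's transfer function to that IN value gives OUT[B6] (row B6 above).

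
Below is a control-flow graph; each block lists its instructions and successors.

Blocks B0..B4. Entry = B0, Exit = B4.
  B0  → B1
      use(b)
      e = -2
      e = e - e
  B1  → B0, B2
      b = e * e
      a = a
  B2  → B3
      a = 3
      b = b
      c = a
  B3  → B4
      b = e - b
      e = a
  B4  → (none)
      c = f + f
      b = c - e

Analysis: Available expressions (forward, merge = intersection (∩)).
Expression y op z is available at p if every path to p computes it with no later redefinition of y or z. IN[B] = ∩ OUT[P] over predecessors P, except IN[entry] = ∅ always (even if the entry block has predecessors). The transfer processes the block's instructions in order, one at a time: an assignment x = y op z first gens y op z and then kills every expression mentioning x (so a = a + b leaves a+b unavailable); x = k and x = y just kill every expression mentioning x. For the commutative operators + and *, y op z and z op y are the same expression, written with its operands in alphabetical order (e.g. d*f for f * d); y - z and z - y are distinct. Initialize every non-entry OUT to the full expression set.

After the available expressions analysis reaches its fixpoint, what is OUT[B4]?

Fixpoint table:
  B0:  IN={}  OUT={}
  B1:  IN={}  OUT={e*e}
  B2:  IN={e*e}  OUT={e*e}
  B3:  IN={e*e}  OUT={}
  B4:  IN={}  OUT={c-e, f+f}

Merge at B4: IN[B4] = OUT[B3] = {}
Applying B4's transfer function to that IN value gives OUT[B4] (row B4 above).

Answer: {c-e, f+f}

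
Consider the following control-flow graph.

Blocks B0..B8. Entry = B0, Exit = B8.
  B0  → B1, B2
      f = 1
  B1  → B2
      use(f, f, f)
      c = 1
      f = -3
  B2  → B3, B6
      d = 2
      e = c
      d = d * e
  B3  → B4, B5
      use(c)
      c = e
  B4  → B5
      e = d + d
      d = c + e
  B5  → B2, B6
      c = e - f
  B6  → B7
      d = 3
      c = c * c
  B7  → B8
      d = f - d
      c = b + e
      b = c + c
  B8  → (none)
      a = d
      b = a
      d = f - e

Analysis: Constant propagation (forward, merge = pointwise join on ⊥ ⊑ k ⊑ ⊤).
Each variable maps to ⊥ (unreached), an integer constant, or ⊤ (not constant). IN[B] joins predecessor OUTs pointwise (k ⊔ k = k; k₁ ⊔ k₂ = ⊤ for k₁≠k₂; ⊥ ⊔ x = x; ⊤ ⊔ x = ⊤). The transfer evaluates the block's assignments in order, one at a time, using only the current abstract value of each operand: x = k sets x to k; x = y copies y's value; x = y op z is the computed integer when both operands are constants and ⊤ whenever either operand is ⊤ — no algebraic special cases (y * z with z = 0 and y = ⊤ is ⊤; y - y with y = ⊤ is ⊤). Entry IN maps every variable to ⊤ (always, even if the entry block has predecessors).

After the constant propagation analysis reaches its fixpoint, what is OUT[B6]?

Answer: {a: ⊤, b: ⊤, c: ⊤, d: 3, e: ⊤, f: ⊤}

Derivation:
Fixpoint table:
  B0: | IN=(all ⊤) | OUT={f:1; rest ⊤}
  B1: | IN={f:1; rest ⊤} | OUT={c:1, f:-3; rest ⊤}
  B2: | IN=(all ⊤) | OUT=(all ⊤)
  B3: | IN=(all ⊤) | OUT=(all ⊤)
  B4: | IN=(all ⊤) | OUT=(all ⊤)
  B5: | IN=(all ⊤) | OUT=(all ⊤)
  B6: | IN=(all ⊤) | OUT={d:3; rest ⊤}
  B7: | IN={d:3; rest ⊤} | OUT=(all ⊤)
  B8: | IN=(all ⊤) | OUT=(all ⊤)

Merge at B6: IN[B6] = OUT[B2] ⊔ OUT[B5] = {a: ⊤, b: ⊤, c: ⊤, d: ⊤, e: ⊤, f: ⊤}
Applying B6's transfer function to that IN value gives OUT[B6] (row B6 above).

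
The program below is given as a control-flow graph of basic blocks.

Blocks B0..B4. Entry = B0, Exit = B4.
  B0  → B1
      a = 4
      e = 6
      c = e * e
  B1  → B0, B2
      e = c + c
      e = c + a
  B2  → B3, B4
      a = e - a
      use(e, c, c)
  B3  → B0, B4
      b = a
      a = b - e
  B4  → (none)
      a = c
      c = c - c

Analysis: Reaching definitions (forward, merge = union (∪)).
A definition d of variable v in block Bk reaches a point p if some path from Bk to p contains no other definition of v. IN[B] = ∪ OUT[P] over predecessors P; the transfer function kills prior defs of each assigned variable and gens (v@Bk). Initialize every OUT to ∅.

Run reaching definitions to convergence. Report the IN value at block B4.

Answer: {a@B2, a@B3, b@B3, c@B0, e@B1}

Trace:
Fixpoint table:
  B0:   IN={a@B0, a@B3, b@B3, c@B0, e@B1}   OUT={a@B0, b@B3, c@B0, e@B0}
  B1:   IN={a@B0, b@B3, c@B0, e@B0}   OUT={a@B0, b@B3, c@B0, e@B1}
  B2:   IN={a@B0, b@B3, c@B0, e@B1}   OUT={a@B2, b@B3, c@B0, e@B1}
  B3:   IN={a@B2, b@B3, c@B0, e@B1}   OUT={a@B3, b@B3, c@B0, e@B1}
  B4:   IN={a@B2, a@B3, b@B3, c@B0, e@B1}   OUT={a@B4, b@B3, c@B4, e@B1}

Merge at B4: IN[B4] = OUT[B2] ⊔ OUT[B3] = {a@B2, a@B3, b@B3, c@B0, e@B1}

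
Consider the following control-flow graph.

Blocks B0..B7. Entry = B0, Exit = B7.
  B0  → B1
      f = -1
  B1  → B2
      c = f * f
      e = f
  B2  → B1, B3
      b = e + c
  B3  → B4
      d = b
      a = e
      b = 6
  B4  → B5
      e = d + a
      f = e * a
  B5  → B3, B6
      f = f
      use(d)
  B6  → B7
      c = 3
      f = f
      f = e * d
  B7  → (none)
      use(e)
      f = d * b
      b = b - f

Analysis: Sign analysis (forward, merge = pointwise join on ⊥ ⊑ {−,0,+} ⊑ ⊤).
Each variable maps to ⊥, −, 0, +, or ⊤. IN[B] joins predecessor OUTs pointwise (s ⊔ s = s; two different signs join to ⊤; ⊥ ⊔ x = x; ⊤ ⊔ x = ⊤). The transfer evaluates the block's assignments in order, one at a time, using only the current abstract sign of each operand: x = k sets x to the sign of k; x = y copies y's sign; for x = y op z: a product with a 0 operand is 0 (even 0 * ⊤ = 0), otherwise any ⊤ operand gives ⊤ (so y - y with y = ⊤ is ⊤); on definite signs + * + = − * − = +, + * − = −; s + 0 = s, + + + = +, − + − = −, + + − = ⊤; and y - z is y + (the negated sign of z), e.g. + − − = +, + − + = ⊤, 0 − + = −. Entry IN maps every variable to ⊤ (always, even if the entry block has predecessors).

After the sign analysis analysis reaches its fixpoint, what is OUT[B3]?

Converged values:
  B0:  IN=(all ⊤)  OUT={f:-; rest ⊤}
  B1:  IN={f:-; rest ⊤}  OUT={c:+, e:-, f:-; rest ⊤}
  B2:  IN={c:+, e:-, f:-; rest ⊤}  OUT={c:+, e:-, f:-; rest ⊤}
  B3:  IN={c:+; rest ⊤}  OUT={b:+, c:+; rest ⊤}
  B4:  IN={b:+, c:+; rest ⊤}  OUT={b:+, c:+; rest ⊤}
  B5:  IN={b:+, c:+; rest ⊤}  OUT={b:+, c:+; rest ⊤}
  B6:  IN={b:+, c:+; rest ⊤}  OUT={b:+, c:+; rest ⊤}
  B7:  IN={b:+, c:+; rest ⊤}  OUT={c:+; rest ⊤}

Merge at B3: IN[B3] = OUT[B2] ⊔ OUT[B5] = {a: ⊤, b: ⊤, c: +, d: ⊤, e: ⊤, f: ⊤}
Applying B3's transfer function to that IN value gives OUT[B3] (row B3 above).

Answer: {a: ⊤, b: +, c: +, d: ⊤, e: ⊤, f: ⊤}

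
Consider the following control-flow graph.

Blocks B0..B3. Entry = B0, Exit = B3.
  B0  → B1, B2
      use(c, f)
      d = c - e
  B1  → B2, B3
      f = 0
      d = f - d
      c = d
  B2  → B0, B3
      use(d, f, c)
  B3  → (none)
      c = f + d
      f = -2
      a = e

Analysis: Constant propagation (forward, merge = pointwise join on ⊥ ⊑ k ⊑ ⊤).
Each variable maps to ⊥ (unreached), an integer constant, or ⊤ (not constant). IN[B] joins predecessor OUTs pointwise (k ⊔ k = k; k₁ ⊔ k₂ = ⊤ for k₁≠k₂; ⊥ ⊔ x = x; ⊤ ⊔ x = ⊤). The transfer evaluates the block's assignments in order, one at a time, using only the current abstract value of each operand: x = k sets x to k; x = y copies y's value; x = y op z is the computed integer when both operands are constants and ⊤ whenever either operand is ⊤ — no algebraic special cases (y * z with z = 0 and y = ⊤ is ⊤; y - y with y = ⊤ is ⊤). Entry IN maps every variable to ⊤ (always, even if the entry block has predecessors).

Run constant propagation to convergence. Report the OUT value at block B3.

Answer: {a: ⊤, b: ⊤, c: ⊤, d: ⊤, e: ⊤, f: -2}

Derivation:
Per-block solution:
  B0: | IN=(all ⊤) | OUT=(all ⊤)
  B1: | IN=(all ⊤) | OUT={f:0; rest ⊤}
  B2: | IN=(all ⊤) | OUT=(all ⊤)
  B3: | IN=(all ⊤) | OUT={f:-2; rest ⊤}

Merge at B3: IN[B3] = OUT[B1] ⊔ OUT[B2] = {a: ⊤, b: ⊤, c: ⊤, d: ⊤, e: ⊤, f: ⊤}
Applying B3's transfer function to that IN value gives OUT[B3] (row B3 above).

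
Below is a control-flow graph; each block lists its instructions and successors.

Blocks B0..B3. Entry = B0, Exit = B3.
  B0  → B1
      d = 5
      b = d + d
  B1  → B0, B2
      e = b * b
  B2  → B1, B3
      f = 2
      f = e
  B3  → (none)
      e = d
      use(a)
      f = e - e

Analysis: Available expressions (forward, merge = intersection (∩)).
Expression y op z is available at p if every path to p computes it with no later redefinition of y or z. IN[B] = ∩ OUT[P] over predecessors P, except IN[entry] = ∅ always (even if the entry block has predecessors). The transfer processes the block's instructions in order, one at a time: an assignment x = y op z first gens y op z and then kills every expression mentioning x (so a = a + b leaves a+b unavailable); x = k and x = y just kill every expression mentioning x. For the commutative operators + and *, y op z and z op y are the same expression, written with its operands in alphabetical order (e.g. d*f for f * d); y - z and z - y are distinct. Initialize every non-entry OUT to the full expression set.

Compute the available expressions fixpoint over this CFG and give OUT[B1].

Per-block solution:
  B0: | IN={} | OUT={d+d}
  B1: | IN={d+d} | OUT={b*b, d+d}
  B2: | IN={b*b, d+d} | OUT={b*b, d+d}
  B3: | IN={b*b, d+d} | OUT={b*b, d+d, e-e}

Merge at B1: IN[B1] = OUT[B0] ∩ OUT[B2] = {d+d}
Applying B1's transfer function to that IN value gives OUT[B1] (row B1 above).

Answer: {b*b, d+d}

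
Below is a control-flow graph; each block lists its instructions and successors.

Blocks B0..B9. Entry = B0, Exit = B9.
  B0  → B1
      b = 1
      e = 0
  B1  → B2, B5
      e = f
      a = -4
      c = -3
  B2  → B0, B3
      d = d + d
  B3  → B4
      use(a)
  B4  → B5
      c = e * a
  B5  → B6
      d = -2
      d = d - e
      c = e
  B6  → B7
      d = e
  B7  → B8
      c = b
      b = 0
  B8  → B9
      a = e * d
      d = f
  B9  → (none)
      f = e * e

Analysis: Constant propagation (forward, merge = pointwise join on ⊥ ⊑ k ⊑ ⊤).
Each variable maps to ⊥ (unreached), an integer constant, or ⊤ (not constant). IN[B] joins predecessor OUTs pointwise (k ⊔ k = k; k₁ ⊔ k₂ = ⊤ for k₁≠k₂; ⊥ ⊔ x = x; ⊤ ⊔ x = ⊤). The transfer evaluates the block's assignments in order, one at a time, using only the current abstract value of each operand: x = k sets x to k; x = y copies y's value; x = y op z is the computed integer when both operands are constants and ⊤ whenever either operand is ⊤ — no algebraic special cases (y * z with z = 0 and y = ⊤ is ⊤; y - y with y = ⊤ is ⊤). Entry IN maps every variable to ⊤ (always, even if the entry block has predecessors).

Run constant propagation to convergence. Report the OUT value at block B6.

Converged values:
  B0:   IN=(all ⊤)   OUT={b:1, e:0; rest ⊤}
  B1:   IN={b:1, e:0; rest ⊤}   OUT={a:-4, b:1, c:-3; rest ⊤}
  B2:   IN={a:-4, b:1, c:-3; rest ⊤}   OUT={a:-4, b:1, c:-3; rest ⊤}
  B3:   IN={a:-4, b:1, c:-3; rest ⊤}   OUT={a:-4, b:1, c:-3; rest ⊤}
  B4:   IN={a:-4, b:1, c:-3; rest ⊤}   OUT={a:-4, b:1; rest ⊤}
  B5:   IN={a:-4, b:1; rest ⊤}   OUT={a:-4, b:1; rest ⊤}
  B6:   IN={a:-4, b:1; rest ⊤}   OUT={a:-4, b:1; rest ⊤}
  B7:   IN={a:-4, b:1; rest ⊤}   OUT={a:-4, b:0, c:1; rest ⊤}
  B8:   IN={a:-4, b:0, c:1; rest ⊤}   OUT={b:0, c:1; rest ⊤}
  B9:   IN={b:0, c:1; rest ⊤}   OUT={b:0, c:1; rest ⊤}

Merge at B6: IN[B6] = OUT[B5] = {a: -4, b: 1, c: ⊤, d: ⊤, e: ⊤, f: ⊤}
Applying B6's transfer function to that IN value gives OUT[B6] (row B6 above).

Answer: {a: -4, b: 1, c: ⊤, d: ⊤, e: ⊤, f: ⊤}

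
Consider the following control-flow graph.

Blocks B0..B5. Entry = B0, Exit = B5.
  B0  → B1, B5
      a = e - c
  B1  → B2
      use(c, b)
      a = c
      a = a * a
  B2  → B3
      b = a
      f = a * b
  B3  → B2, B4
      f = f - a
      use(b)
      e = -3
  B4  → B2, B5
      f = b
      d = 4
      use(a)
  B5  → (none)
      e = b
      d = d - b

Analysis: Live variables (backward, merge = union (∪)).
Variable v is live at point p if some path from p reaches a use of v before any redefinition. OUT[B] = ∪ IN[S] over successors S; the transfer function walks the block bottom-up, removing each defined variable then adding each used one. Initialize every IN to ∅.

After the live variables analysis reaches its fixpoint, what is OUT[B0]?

Fixpoint table:
  B0: | IN={b, c, d, e} | OUT={b, c, d}
  B1: | IN={b, c} | OUT={a}
  B2: | IN={a} | OUT={a, b, f}
  B3: | IN={a, b, f} | OUT={a, b}
  B4: | IN={a, b} | OUT={a, b, d}
  B5: | IN={b, d} | OUT={}

Merge at B0: OUT[B0] = IN[B1] ⊔ IN[B5] = {b, c, d}

Answer: {b, c, d}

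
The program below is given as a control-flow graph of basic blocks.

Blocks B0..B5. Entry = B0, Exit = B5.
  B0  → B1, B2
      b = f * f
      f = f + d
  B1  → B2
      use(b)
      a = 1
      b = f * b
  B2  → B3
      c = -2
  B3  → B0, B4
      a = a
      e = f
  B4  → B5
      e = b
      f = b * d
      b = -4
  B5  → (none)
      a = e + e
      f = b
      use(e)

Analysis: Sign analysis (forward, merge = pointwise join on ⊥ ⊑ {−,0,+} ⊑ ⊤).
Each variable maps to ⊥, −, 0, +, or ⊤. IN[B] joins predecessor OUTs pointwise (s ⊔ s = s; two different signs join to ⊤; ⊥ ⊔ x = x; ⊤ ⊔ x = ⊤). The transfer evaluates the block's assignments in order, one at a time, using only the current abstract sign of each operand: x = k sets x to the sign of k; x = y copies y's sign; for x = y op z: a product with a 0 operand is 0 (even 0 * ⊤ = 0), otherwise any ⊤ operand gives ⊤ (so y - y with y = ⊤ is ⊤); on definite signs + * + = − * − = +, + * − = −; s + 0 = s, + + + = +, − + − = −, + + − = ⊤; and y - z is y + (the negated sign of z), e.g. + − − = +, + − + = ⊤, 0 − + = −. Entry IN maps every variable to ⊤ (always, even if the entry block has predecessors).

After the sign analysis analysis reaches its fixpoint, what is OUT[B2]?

Answer: {a: ⊤, b: ⊤, c: -, d: ⊤, e: ⊤, f: ⊤}

Trace:
Fixpoint table:
  B0:  IN=(all ⊤)  OUT=(all ⊤)
  B1:  IN=(all ⊤)  OUT={a:+; rest ⊤}
  B2:  IN=(all ⊤)  OUT={c:-; rest ⊤}
  B3:  IN={c:-; rest ⊤}  OUT={c:-; rest ⊤}
  B4:  IN={c:-; rest ⊤}  OUT={b:-, c:-; rest ⊤}
  B5:  IN={b:-, c:-; rest ⊤}  OUT={b:-, c:-, f:-; rest ⊤}

Merge at B2: IN[B2] = OUT[B0] ⊔ OUT[B1] = {a: ⊤, b: ⊤, c: ⊤, d: ⊤, e: ⊤, f: ⊤}
Applying B2's transfer function to that IN value gives OUT[B2] (row B2 above).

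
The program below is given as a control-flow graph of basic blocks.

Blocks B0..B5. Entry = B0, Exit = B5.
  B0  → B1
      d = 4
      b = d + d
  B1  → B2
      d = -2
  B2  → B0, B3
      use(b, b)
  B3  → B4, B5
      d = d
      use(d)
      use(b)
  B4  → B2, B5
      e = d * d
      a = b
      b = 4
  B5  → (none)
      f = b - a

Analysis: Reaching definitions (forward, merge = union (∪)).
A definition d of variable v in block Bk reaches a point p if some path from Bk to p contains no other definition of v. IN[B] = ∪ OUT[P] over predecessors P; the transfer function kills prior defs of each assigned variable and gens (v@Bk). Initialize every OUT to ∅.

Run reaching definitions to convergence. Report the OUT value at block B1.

Answer: {a@B4, b@B0, d@B1, e@B4}

Working:
Per-block solution:
  B0:   IN={a@B4, b@B0, b@B4, d@B1, d@B3, e@B4}   OUT={a@B4, b@B0, d@B0, e@B4}
  B1:   IN={a@B4, b@B0, d@B0, e@B4}   OUT={a@B4, b@B0, d@B1, e@B4}
  B2:   IN={a@B4, b@B0, b@B4, d@B1, d@B3, e@B4}   OUT={a@B4, b@B0, b@B4, d@B1, d@B3, e@B4}
  B3:   IN={a@B4, b@B0, b@B4, d@B1, d@B3, e@B4}   OUT={a@B4, b@B0, b@B4, d@B3, e@B4}
  B4:   IN={a@B4, b@B0, b@B4, d@B3, e@B4}   OUT={a@B4, b@B4, d@B3, e@B4}
  B5:   IN={a@B4, b@B0, b@B4, d@B3, e@B4}   OUT={a@B4, b@B0, b@B4, d@B3, e@B4, f@B5}

Merge at B1: IN[B1] = OUT[B0] = {a@B4, b@B0, d@B0, e@B4}
Applying B1's transfer function to that IN value gives OUT[B1] (row B1 above).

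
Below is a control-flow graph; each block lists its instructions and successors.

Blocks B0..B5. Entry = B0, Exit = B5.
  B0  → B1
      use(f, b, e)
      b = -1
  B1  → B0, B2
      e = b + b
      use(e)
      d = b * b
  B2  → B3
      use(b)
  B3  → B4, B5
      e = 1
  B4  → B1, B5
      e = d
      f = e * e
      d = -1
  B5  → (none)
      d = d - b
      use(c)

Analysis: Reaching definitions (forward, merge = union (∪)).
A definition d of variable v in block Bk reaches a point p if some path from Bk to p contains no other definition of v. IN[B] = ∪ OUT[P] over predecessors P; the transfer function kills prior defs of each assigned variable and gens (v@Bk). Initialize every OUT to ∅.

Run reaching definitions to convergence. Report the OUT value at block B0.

Answer: {b@B0, d@B1, e@B1, f@B4}

Derivation:
Per-block solution:
  B0:  IN={b@B0, d@B1, e@B1, f@B4}  OUT={b@B0, d@B1, e@B1, f@B4}
  B1:  IN={b@B0, d@B1, d@B4, e@B1, e@B4, f@B4}  OUT={b@B0, d@B1, e@B1, f@B4}
  B2:  IN={b@B0, d@B1, e@B1, f@B4}  OUT={b@B0, d@B1, e@B1, f@B4}
  B3:  IN={b@B0, d@B1, e@B1, f@B4}  OUT={b@B0, d@B1, e@B3, f@B4}
  B4:  IN={b@B0, d@B1, e@B3, f@B4}  OUT={b@B0, d@B4, e@B4, f@B4}
  B5:  IN={b@B0, d@B1, d@B4, e@B3, e@B4, f@B4}  OUT={b@B0, d@B5, e@B3, e@B4, f@B4}

Merge at B0 (entry node, so the boundary value {} is joined with the incoming edge(s)): IN[B0] = {} ⊔ OUT[B1] = {b@B0, d@B1, e@B1, f@B4}
Applying B0's transfer function to that IN value gives OUT[B0] (row B0 above).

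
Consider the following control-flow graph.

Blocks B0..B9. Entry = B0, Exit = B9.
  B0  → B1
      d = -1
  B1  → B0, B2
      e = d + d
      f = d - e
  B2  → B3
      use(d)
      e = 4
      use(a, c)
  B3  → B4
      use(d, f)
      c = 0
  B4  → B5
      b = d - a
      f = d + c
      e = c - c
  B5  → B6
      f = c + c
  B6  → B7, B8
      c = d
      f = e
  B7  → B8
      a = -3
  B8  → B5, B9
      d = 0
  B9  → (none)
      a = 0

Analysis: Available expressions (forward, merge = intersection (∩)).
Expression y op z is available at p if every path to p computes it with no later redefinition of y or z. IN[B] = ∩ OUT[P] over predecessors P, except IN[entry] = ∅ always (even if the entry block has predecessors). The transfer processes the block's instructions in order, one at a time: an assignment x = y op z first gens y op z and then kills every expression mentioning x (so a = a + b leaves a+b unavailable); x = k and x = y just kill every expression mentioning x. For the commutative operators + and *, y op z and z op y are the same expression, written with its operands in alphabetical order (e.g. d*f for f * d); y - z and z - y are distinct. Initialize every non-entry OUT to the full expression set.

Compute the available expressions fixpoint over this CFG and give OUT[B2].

Answer: {d+d}

Working:
Converged values:
  B0:  IN={}  OUT={}
  B1:  IN={}  OUT={d+d, d-e}
  B2:  IN={d+d, d-e}  OUT={d+d}
  B3:  IN={d+d}  OUT={d+d}
  B4:  IN={d+d}  OUT={c+d, c-c, d+d, d-a}
  B5:  IN={}  OUT={c+c}
  B6:  IN={c+c}  OUT={}
  B7:  IN={}  OUT={}
  B8:  IN={}  OUT={}
  B9:  IN={}  OUT={}

Merge at B2: IN[B2] = OUT[B1] = {d+d, d-e}
Applying B2's transfer function to that IN value gives OUT[B2] (row B2 above).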